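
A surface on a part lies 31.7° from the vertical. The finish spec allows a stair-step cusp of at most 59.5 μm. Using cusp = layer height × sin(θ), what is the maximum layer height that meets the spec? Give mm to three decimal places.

0.113 mm

t = h_c / sin θ = 0.0595 / 0.5255 = 0.113 mm.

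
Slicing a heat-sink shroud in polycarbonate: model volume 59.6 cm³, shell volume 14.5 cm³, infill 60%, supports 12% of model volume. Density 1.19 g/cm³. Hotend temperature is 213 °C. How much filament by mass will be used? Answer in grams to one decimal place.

Volume inside the shell: 59.6 − 14.5 → 45.1 cm³.
Infill deposited = 0.60 × 45.1, so 27.06 cm³.
Support = 0.12 × 59.6, so 7.152 cm³.
Deposited volume = 14.5 + 27.06 + 7.152 = 48.712 cm³.
Mass = 48.712 × 1.19, so 57.96728 g.

58.0 g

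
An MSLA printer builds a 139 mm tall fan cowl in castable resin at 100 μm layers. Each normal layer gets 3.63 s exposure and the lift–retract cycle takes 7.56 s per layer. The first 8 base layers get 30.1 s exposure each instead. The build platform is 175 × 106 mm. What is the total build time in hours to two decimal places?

4.38 hours

Layer count = ceil(139 / 0.1) = 1390.
Bottom layers = 8 × (30.1 + 7.56), so 301.28 s.
Remaining layers: 1382 × (3.63 + 7.56) → 15464.58 s.
Total = 301.28 + 15464.58 = 15765.86 s = 4.38 hours.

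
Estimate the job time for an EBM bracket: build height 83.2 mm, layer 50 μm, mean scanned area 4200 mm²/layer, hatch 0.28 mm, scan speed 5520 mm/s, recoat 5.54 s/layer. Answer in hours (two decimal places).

3.82 hours

Number of layers: 83.2 / 0.05 → 1664 (rounded up).
Hatch length per layer = 4200 / 0.28 = 15000 mm.
Per-layer scan time: 15000 / 5520 → 2.7174 s.
Layer cycle = 2.7174 + 5.54 = 8.2574 s.
Total: 1664 × 8.2574 s = 13740.3136 s → 3.82 hours.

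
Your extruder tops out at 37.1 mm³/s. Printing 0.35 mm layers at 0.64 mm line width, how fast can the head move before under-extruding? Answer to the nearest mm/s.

Extrusion cross-section = 0.35 × 0.64, so 0.224 mm².
v_max = Q/A = 37.1/0.224 = 165.63 mm/s → 166 mm/s.

166 mm/s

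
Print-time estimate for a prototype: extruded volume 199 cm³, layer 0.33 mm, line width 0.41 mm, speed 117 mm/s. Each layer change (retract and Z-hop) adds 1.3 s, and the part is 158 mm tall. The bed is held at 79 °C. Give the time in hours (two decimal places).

Line area: 0.33 × 0.41 → 0.1353 mm².
Path length: 199000 mm³ / 0.1353 mm² → 1470805.6 mm.
Print-move time = 1470805.6 / 117, so 12571 s.
Layer count = ceil(158 / 0.33) = 479.
Layer-change overhead: 479 × 1.3 → 622.7 s.
Total = 12571 + 622.7 = 13193.7 s = 3.66 hours.

3.66 hours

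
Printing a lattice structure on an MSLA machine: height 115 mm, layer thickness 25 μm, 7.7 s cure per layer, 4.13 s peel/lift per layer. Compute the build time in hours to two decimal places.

Layers = ⌈115/0.025⌉ = 4600.
Cycle time = 7.7 + 4.13 = 11.83 s.
Build time: 4600 × 11.83 s = 54418 s, i.e. 15.12 hours.

15.12 hours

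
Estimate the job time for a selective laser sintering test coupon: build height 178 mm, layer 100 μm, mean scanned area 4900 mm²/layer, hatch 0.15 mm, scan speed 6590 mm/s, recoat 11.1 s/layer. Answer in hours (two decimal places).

7.94 hours

Layer count = ceil(178 / 0.1) = 1780.
Scan path per layer: 4900 / 0.15 → 32666.7 mm.
Per-layer scan time: 32666.7 / 6590 → 4.957 s.
Time per layer = 4.957 + 11.1 = 16.057 s.
Build time = 1780 × 16.057 = 28581.46 s = 7.94 hours.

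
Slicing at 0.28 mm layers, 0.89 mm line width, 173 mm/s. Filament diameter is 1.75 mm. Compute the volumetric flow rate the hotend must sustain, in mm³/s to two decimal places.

Bead cross-section = 0.28 × 0.89 = 0.2492 mm².
Q = v·A = 173 × 0.2492 = 43.11 mm³/s.

43.11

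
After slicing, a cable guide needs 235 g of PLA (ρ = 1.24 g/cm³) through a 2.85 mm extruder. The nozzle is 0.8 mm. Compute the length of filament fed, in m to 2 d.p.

29.71 m

Extruded volume: 235/1.24 = 189.5161 cm³ (189516.1 mm³).
A = π r² = π × 1.425² = 6.3794 mm².
Length = 189516.1 / 6.3794 = 29707.51 mm = 29.71 m.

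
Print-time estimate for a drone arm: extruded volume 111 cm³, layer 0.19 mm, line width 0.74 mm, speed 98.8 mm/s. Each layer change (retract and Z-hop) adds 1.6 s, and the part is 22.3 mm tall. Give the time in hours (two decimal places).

Extrusion cross-section = 0.19 × 0.74, so 0.1406 mm².
Toolpath length = 111 cm³ / 0.1406 mm² = 111000 / 0.1406 = 789473.7 mm.
Time extruding = 789473.7 / 98.8, so 7990.6 s.
Number of layers: 22.3 / 0.19 → 118 (rounded up).
Layer-change overhead: 118 × 1.6 → 188.8 s.
Altogether 7990.6 + 188.8 = 8179.4 s, i.e. 2.27 hours.

2.27 hours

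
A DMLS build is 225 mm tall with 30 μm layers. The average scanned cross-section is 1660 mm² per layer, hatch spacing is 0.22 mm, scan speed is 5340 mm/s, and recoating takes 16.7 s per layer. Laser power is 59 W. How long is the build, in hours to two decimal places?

37.74 hours

Number of layers: 225 / 0.03 → 7500 (rounded up).
Hatch length per layer = 1660 / 0.22 = 7545.5 mm.
Per-layer scan time = 7545.5 / 5340 = 1.413 s.
Layer cycle = 1.413 + 16.7, so 18.113 s.
7500 layers × 18.113 s/layer = 135847.5 s, i.e. 37.74 hours.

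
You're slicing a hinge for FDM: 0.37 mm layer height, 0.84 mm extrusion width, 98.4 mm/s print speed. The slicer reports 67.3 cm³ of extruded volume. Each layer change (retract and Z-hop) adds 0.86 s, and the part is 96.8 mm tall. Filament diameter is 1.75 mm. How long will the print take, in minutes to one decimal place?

40.4 minutes

Line area = 0.37 × 0.84, so 0.3108 mm².
Total extruded path = 67300/0.3108 = 216538 mm.
Print-move time = 216538 / 98.4 = 2200.6 s.
Number of layers: 96.8 / 0.37 → 262 (rounded up).
Z-hop total = 262 × 0.86 = 225.32 s.
Total = 2200.6 + 225.32 = 2425.92 s = 40.4 minutes.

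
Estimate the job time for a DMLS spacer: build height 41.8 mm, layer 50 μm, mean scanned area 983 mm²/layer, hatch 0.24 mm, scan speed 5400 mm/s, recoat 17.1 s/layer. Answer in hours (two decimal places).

4.15 hours

Number of layers: 41.8 / 0.05 → 836 (rounded up).
Hatch length per layer = 983 / 0.24, so 4095.8 mm.
Scan time per layer = 4095.8 / 5400, so 0.7585 s.
Time per layer: 0.7585 + 17.1 → 17.8585 s.
Total: 836 × 17.8585 s = 14929.706 s → 4.15 hours.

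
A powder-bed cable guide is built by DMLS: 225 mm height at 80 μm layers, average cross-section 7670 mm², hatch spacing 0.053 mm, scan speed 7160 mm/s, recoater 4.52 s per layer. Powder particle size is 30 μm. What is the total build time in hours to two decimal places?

Number of layers: 225 / 0.08 → 2813 (rounded up).
Scan path per layer = 7670 / 0.053, so 144717 mm.
Laser time per layer = 144717 / 7160, so 20.2119 s.
Time per layer: 20.2119 + 4.52 → 24.7319 s.
Build time = 2813 × 24.7319 = 69570.8347 s = 19.33 hours.

19.33 hours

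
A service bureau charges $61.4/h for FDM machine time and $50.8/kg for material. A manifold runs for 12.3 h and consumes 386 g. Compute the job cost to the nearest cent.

Machine cost: 61.4 × 12.3 → $755.22.
Material cost = 50.8 × 386/1000, so $19.6088.
Job cost: 755.22 + 19.6088 = 774.8288 ≈ $774.83.

$774.83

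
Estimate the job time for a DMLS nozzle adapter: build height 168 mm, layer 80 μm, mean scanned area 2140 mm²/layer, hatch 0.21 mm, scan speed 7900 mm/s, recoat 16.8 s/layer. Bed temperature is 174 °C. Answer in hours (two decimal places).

10.55 hours

Layers = ⌈168/0.08⌉ = 2100.
Scan path per layer = 2140 / 0.21 = 10190.5 mm.
Scan time per layer = 10190.5 / 7900, so 1.2899 s.
Layer cycle: 1.2899 + 16.8 → 18.0899 s.
Total: 2100 × 18.0899 s = 37988.79 s → 10.55 hours.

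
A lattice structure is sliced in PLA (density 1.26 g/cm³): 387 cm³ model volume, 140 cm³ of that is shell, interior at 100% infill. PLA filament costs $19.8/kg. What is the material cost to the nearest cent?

$9.65

Volume inside the shell = 387 − 140, so 247 cm³.
Infill deposited = 1.00 × 247, so 247 cm³.
Total extruded: 140 + 247 → 387 cm³.
Mass = 387 × 1.26, so 487.62 g.
Cost = 487.62 g / 1000 × $19.8/kg = $9.65.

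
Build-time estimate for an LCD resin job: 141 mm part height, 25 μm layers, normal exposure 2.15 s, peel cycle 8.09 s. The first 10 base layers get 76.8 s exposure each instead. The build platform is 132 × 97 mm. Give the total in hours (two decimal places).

Layer count = ceil(141 / 0.025) = 5640.
Bottom layers = 10 × (76.8 + 8.09) = 848.9 s.
Regular layers = 5630 × (2.15 + 8.09), so 57651.2 s.
Total = 848.9 + 57651.2 = 58500.1 s = 16.25 hours.

16.25 hours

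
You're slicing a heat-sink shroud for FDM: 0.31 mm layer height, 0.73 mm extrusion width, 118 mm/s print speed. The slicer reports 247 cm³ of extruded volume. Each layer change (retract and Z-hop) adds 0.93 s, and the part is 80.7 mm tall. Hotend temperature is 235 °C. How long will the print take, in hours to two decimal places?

Bead cross-section = 0.31 × 0.73, so 0.2263 mm².
Total extruded path = 247000/0.2263 = 1091471.5 mm.
Print-move time: 1091471.5 / 118 → 9249.8 s.
Number of layers: 80.7 / 0.31 → 261 (rounded up).
Layer-change overhead = 261 × 0.93 = 242.73 s.
Total = 9249.8 + 242.73 = 9492.53 s = 2.64 hours.

2.64 hours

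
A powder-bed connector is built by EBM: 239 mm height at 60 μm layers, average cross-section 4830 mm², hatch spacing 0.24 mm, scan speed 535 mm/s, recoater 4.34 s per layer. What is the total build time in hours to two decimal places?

Layers = ⌈239/0.06⌉ = 3984.
Per-layer scan distance = 4830 / 0.24 = 20125 mm.
Beam time per layer = 20125 / 535 = 37.6168 s.
Time per layer = 37.6168 + 4.34, so 41.9568 s.
3984 layers × 41.9568 s/layer = 167155.8912 s, i.e. 46.43 hours.

46.43 hours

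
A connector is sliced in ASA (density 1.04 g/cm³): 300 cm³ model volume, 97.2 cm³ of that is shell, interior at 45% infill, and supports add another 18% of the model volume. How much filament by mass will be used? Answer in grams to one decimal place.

Volume inside the shell = 300 − 97.2, so 202.8 cm³.
Deposited infill = 0.45 × 202.8 = 91.26 cm³.
Support = 0.18 × 300 = 54 cm³.
Total extruded = 97.2 + 91.26 + 54, so 242.46 cm³.
Mass = 242.46 × 1.04, so 252.1584 g.

252.2 g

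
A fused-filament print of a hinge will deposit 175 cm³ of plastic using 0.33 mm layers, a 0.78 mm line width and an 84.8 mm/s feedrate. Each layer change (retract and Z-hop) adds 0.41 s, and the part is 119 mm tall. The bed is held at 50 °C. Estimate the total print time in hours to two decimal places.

2.27 hours

Bead cross-section = 0.33 × 0.78 = 0.2574 mm².
Path length: 175000 mm³ / 0.2574 mm² → 679875.7 mm.
Time extruding = 679875.7 / 84.8 = 8017.4 s.
Layers = ⌈119/0.33⌉ = 361.
Non-print overhead = 361 × 0.41 = 148.01 s.
Altogether 8017.4 + 148.01 = 8165.41 s, i.e. 2.27 hours.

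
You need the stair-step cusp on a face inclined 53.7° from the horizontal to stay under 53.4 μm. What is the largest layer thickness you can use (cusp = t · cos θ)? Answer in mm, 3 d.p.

t = h_c / cos θ = 0.0534 / 0.5920 = 0.090 mm.

0.090 mm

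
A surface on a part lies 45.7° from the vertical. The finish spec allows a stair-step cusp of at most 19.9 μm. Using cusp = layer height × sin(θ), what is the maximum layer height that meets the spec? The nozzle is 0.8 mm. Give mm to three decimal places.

sin(45.7°) = 0.7157; t_max = 0.0199/0.7157 = 0.028 mm.

0.028 mm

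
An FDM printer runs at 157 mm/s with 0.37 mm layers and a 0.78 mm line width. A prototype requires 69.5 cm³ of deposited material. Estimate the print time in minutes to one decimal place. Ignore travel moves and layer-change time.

25.6 minutes

Extrusion cross-section = 0.37 × 0.78 = 0.2886 mm².
Path length: 69500 mm³ / 0.2886 mm² → 240817.7 mm.
Time extruding = 240817.7 / 157, so 1533.9 s.
Converting: 1533.9 s = 25.6 minutes.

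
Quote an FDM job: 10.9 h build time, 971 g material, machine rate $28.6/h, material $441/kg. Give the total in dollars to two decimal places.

$739.95

Machine-time cost = 28.6 × 10.9, so $311.74.
Material cost = 441 × 971/1000, so $428.211.
Job cost: 311.74 + 428.211 = 739.951 ≈ $739.95.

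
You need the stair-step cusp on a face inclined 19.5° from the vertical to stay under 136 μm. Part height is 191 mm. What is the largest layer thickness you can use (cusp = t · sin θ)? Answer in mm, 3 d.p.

0.407 mm

t = h_c / sin θ = 0.136 / 0.3338 = 0.407 mm.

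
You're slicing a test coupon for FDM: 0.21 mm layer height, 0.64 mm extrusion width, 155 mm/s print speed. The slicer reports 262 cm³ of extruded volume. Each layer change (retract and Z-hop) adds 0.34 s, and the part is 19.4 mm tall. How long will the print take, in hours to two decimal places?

3.50 hours

Bead cross-section = 0.21 × 0.64 = 0.1344 mm².
Path length: 262000 mm³ / 0.1344 mm² → 1949404.8 mm.
Extrusion time = 1949404.8 / 155 = 12576.8 s.
Layer count = ceil(19.4 / 0.21) = 93.
Layer-change overhead = 93 × 0.34 = 31.62 s.
Total = 12576.8 + 31.62 = 12608.42 s = 3.50 hours.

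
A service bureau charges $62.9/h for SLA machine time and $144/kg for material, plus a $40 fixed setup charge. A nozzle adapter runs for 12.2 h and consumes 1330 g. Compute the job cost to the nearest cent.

Machine cost = 62.9 × 12.2, so $767.38.
Material charge: 144 × 1330/1000 → $191.52.
Total = 767.38 + 191.52 + 40 = $998.90.

$998.90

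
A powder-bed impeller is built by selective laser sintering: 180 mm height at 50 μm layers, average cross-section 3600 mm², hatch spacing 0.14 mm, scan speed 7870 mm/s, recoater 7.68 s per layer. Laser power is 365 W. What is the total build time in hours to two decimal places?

10.95 hours

Layers = ⌈180/0.05⌉ = 3600.
Scan path per layer = 3600 / 0.14, so 25714.3 mm.
Laser time per layer = 25714.3 / 7870, so 3.2674 s.
Per-layer time = 3.2674 + 7.68 = 10.9474 s.
3600 layers × 10.9474 s/layer = 39410.64 s, i.e. 10.95 hours.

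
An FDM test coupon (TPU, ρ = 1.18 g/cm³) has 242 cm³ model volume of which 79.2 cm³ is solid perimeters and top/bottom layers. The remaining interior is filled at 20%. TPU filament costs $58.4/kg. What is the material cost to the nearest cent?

Interior volume = 242 − 79.2, so 162.8 cm³.
Infill deposited: 0.20 × 162.8 → 32.56 cm³.
Total extruded: 79.2 + 32.56 → 111.76 cm³.
Mass = 111.76 × 1.18 = 131.8768 g.
Cost = 131.8768 g / 1000 × $58.4/kg = $7.70.

$7.70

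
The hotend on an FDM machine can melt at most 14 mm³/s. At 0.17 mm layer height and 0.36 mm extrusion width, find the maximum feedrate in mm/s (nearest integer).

A = 0.17 × 0.36 = 0.0612 mm².
Max speed = 14 / 0.0612 = 228.76 ≈ 229 mm/s.

229 mm/s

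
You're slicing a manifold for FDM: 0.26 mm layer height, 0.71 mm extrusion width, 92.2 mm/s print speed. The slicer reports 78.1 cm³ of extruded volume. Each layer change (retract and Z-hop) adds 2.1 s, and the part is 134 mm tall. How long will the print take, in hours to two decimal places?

Extrusion cross-section = 0.26 × 0.71 = 0.1846 mm².
Toolpath length = 78.1 cm³ / 0.1846 mm² = 78100 / 0.1846 = 423076.9 mm.
Extrusion time = 423076.9 / 92.2 = 4588.7 s.
Layer count = ceil(134 / 0.26) = 516.
Z-hop total = 516 × 2.1, so 1083.6 s.
Total = 4588.7 + 1083.6 = 5672.3 s = 1.58 hours.

1.58 hours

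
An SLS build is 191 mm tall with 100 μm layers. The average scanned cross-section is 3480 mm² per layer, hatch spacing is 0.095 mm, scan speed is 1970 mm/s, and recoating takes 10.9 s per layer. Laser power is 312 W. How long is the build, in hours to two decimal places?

15.65 hours

Layers = ⌈191/0.1⌉ = 1910.
Scan path per layer = 3480 / 0.095 = 36631.6 mm.
Laser time per layer = 36631.6 / 1970, so 18.5947 s.
Layer cycle: 18.5947 + 10.9 → 29.4947 s.
Total: 1910 × 29.4947 s = 56334.877 s → 15.65 hours.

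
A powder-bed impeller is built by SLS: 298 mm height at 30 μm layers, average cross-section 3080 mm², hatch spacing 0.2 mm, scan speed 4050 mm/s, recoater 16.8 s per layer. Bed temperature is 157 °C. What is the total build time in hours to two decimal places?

Number of layers: 298 / 0.03 → 9934 (rounded up).
Scan path per layer: 3080 / 0.2 → 15400 mm.
Laser time per layer = 15400 / 4050 = 3.8025 s.
Layer cycle = 3.8025 + 16.8 = 20.6025 s.
Build time = 9934 × 20.6025 = 204665.235 s = 56.85 hours.

56.85 hours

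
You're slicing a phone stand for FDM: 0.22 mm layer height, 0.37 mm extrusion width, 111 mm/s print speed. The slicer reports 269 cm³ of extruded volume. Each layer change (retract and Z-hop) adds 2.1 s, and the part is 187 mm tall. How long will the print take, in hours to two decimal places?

8.77 hours

Line area = 0.22 × 0.37 = 0.0814 mm².
Path length: 269000 mm³ / 0.0814 mm² → 3304668.3 mm.
Time extruding: 3304668.3 / 111 → 29771.8 s.
Layer count = ceil(187 / 0.22) = 850.
Z-hop total = 850 × 2.1, so 1785 s.
Altogether 29771.8 + 1785 = 31556.8 s, i.e. 8.77 hours.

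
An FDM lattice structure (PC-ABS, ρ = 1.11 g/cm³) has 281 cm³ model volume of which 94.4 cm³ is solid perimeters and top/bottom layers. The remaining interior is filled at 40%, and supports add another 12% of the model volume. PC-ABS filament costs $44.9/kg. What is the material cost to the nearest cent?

$10.11

Volume inside the shell: 281 − 94.4 → 186.6 cm³.
Deposited infill = 0.40 × 186.6 = 74.64 cm³.
Support: 0.12 × 281 → 33.72 cm³.
Total extruded: 94.4 + 74.64 + 33.72 → 202.76 cm³.
Mass: 202.76 × 1.11 → 225.0636 g.
Cost = 225.0636 g / 1000 × $44.9/kg = $10.11.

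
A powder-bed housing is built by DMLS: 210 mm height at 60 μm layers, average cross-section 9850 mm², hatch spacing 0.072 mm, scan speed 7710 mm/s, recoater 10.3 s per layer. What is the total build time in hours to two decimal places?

Number of layers: 210 / 0.06 → 3500 (rounded up).
Per-layer scan distance = 9850 / 0.072 = 136805.6 mm.
Scan time per layer = 136805.6 / 7710 = 17.7439 s.
Layer cycle = 17.7439 + 10.3, so 28.0439 s.
3500 layers × 28.0439 s/layer = 98153.65 s, i.e. 27.26 hours.

27.26 hours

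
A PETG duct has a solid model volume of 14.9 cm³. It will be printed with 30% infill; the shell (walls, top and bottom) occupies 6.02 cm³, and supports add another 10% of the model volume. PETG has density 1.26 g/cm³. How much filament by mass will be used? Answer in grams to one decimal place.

Infill region = 14.9 − 6.02, so 8.88 cm³.
Infill deposited = 0.30 × 8.88, so 2.664 cm³.
Support = 0.10 × 14.9, so 1.49 cm³.
Total printed volume = 6.02 + 2.664 + 1.49, so 10.174 cm³.
Mass = 10.174 × 1.26 = 12.81924 g.

12.8 g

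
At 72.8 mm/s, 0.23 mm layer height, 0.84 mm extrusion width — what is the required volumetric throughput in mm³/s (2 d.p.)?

14.06

Extrusion cross-section = 0.23 × 0.84 = 0.1932 mm².
Volumetric flow = 72.8 × 0.1932 = 14.06 mm³/s.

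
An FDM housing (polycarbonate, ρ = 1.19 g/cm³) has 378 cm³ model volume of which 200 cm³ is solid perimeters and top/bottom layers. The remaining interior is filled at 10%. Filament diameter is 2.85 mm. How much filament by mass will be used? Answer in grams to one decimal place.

259.2 g

Volume inside the shell = 378 − 200 = 178 cm³.
Infill deposited = 0.10 × 178, so 17.8 cm³.
Total extruded = 200 + 17.8, so 217.8 cm³.
Mass = 217.8 × 1.19 = 259.182 g.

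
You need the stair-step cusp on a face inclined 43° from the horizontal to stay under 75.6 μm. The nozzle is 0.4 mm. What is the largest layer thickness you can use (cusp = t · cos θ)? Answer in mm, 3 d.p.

0.103 mm

cos(43°) = 0.7314; t_max = 0.0756/0.7314 = 0.103 mm.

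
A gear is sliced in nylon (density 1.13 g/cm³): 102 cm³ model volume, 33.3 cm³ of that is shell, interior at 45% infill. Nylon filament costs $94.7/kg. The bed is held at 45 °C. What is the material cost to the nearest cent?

Volume inside the shell = 102 − 33.3 = 68.7 cm³.
Deposited infill = 0.45 × 68.7 = 30.915 cm³.
Total extruded: 33.3 + 30.915 → 64.215 cm³.
Mass = 64.215 × 1.13, so 72.56295 g.
At $94.7/kg: 72.56295/1000 × 94.7 = $6.87.

$6.87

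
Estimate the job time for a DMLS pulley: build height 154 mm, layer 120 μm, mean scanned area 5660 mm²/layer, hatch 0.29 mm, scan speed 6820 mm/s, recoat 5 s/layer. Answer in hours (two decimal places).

2.80 hours

Layer count = ceil(154 / 0.12) = 1284.
Per-layer scan distance = 5660 / 0.29, so 19517.2 mm.
Scan time per layer = 19517.2 / 6820 = 2.8618 s.
Per-layer time: 2.8618 + 5 → 7.8618 s.
1284 layers × 7.8618 s/layer = 10094.5512 s, i.e. 2.80 hours.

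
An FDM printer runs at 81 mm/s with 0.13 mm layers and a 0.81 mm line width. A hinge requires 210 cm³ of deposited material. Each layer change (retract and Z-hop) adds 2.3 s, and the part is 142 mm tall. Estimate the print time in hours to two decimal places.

Bead cross-section: 0.13 × 0.81 → 0.1053 mm².
Toolpath length = 210 cm³ / 0.1053 mm² = 210000 / 0.1053 = 1994302 mm.
Extrusion time = 1994302 / 81, so 24621 s.
Layers = ⌈142/0.13⌉ = 1093.
Layer-change overhead: 1093 × 2.3 → 2513.9 s.
Altogether 24621 + 2513.9 = 27134.9 s, i.e. 7.54 hours.

7.54 hours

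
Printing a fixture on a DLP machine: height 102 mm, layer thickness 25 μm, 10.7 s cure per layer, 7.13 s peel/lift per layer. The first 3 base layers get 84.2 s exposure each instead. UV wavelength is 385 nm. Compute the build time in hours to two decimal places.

Layer count = ceil(102 / 0.025) = 4080.
Bottom layers = 3 × (84.2 + 7.13) = 273.99 s.
Remaining layers = 4077 × (10.7 + 7.13), so 72692.91 s.
Total = 273.99 + 72692.91 = 72966.9 s = 20.27 hours.

20.27 hours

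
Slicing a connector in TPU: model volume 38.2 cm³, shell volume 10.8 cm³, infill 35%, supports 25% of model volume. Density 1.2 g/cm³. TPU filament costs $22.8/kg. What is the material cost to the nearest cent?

$0.82

Interior volume = 38.2 − 10.8, so 27.4 cm³.
Infill deposited: 0.35 × 27.4 → 9.59 cm³.
Support = 0.25 × 38.2, so 9.55 cm³.
Total extruded: 10.8 + 9.59 + 9.55 → 29.94 cm³.
Mass: 29.94 × 1.2 → 35.928 g.
Cost = 35.928 g / 1000 × $22.8/kg = $0.82.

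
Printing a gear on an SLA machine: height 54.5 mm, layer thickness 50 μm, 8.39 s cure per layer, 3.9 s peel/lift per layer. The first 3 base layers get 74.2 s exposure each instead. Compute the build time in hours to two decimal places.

Layer count = ceil(54.5 / 0.05) = 1090.
Base layers: 3 × (74.2 + 3.9) → 234.3 s.
Remaining layers: 1087 × (8.39 + 3.9) → 13359.23 s.
Sum: 234.3 + 13359.23 = 13593.53 s → 3.78 hours.

3.78 hours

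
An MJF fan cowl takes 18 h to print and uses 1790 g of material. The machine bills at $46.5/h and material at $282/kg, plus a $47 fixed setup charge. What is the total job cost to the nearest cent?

Time charge: 46.5 × 18 → $837.00.
Material cost: 282 × 1790/1000 → $504.78.
Total = 837.00 + 504.78 + 47 = $1388.78.

$1388.78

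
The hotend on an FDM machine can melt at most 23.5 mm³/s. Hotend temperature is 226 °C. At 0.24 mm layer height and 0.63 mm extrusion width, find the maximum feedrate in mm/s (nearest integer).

155 mm/s

Extrusion cross-section: 0.24 × 0.63 → 0.1512 mm².
Max speed = 23.5 / 0.1512 = 155.42 ≈ 155 mm/s.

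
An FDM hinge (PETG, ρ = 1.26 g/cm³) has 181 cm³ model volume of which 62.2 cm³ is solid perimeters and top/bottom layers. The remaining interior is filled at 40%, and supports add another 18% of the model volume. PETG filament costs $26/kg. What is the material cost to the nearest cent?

$4.66

Interior volume: 181 − 62.2 → 118.8 cm³.
Infill deposited: 0.40 × 118.8 → 47.52 cm³.
Support: 0.18 × 181 → 32.58 cm³.
Total printed volume: 62.2 + 47.52 + 32.58 → 142.3 cm³.
Mass = 142.3 × 1.26, so 179.298 g.
Cost = 179.298 g / 1000 × $26/kg = $4.66.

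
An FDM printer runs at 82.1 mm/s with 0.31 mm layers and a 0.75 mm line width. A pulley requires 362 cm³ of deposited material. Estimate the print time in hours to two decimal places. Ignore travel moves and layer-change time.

5.27 hours

Extrusion cross-section: 0.31 × 0.75 → 0.2325 mm².
Path length: 362000 mm³ / 0.2325 mm² → 1556989.2 mm.
Time extruding = 1556989.2 / 82.1, so 18964.5 s.
In the requested units: 18964.5 s = 5.27 hours.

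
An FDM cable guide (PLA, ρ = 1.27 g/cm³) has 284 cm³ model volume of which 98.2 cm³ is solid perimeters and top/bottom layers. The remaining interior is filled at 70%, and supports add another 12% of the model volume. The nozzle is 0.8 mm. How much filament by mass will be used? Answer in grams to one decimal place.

333.2 g

Interior volume = 284 − 98.2 = 185.8 cm³.
Infill volume = 0.70 × 185.8 = 130.06 cm³.
Support = 0.12 × 284 = 34.08 cm³.
Total extruded: 98.2 + 130.06 + 34.08 → 262.34 cm³.
Mass = 262.34 × 1.27 = 333.1718 g.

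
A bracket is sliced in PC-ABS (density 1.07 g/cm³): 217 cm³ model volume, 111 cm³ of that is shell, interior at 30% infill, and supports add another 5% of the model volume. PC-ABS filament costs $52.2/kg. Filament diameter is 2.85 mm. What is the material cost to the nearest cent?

Volume inside the shell = 217 − 111, so 106 cm³.
Infill deposited = 0.30 × 106, so 31.8 cm³.
Support: 0.05 × 217 → 10.85 cm³.
Deposited volume: 111 + 31.8 + 10.85 → 153.65 cm³.
Mass = 153.65 × 1.07, so 164.4055 g.
Cost = 164.4055 g / 1000 × $52.2/kg = $8.58.

$8.58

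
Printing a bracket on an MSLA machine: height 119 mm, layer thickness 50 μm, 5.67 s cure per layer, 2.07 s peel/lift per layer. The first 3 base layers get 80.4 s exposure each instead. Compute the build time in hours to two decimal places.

Layer count = ceil(119 / 0.05) = 2380.
Base layers: 3 × (80.4 + 2.07) → 247.41 s.
Regular layers = 2377 × (5.67 + 2.07), so 18397.98 s.
Total = 247.41 + 18397.98 = 18645.39 s = 5.18 hours.

5.18 hours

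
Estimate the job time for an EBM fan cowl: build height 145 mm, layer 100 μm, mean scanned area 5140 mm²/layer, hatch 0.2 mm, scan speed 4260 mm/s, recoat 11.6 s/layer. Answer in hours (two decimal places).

7.10 hours

Number of layers: 145 / 0.1 → 1450 (rounded up).
Hatch length per layer = 5140 / 0.2, so 25700 mm.
Per-layer scan time: 25700 / 4260 → 6.0329 s.
Layer cycle: 6.0329 + 11.6 → 17.6329 s.
1450 layers × 17.6329 s/layer = 25567.705 s, i.e. 7.10 hours.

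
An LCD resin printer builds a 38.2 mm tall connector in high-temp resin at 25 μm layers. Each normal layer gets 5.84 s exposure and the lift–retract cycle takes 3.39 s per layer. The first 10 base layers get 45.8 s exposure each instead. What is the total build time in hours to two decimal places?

4.03 hours

Number of layers: 38.2 / 0.025 → 1528 (rounded up).
Burn-in layers: 10 × (45.8 + 3.39) → 491.9 s.
Regular layers = 1518 × (5.84 + 3.39) = 14011.14 s.
Sum: 491.9 + 14011.14 = 14503.04 s → 4.03 hours.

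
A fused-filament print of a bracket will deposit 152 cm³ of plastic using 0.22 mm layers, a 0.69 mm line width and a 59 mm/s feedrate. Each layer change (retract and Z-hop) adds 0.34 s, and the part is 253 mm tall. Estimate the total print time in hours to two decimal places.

Bead cross-section = 0.22 × 0.69, so 0.1518 mm².
Total extruded path = 152000/0.1518 = 1001317.5 mm.
Time extruding = 1001317.5 / 59, so 16971.5 s.
Number of layers: 253 / 0.22 → 1150 (rounded up).
Non-print overhead = 1150 × 0.34 = 391 s.
Altogether 16971.5 + 391 = 17362.5 s, i.e. 4.82 hours.

4.82 hours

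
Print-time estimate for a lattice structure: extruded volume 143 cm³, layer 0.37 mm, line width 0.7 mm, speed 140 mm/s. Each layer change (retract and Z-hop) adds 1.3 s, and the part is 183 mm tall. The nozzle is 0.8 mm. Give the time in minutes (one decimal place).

Line area: 0.37 × 0.7 → 0.259 mm².
Toolpath length = 143 cm³ / 0.259 mm² = 143000 / 0.259 = 552123.6 mm.
Extrusion time = 552123.6 / 140 = 3943.7 s.
Layer count = ceil(183 / 0.37) = 495.
Layer-change overhead = 495 × 1.3, so 643.5 s.
Total = 3943.7 + 643.5 = 4587.2 s = 76.5 minutes.

76.5 minutes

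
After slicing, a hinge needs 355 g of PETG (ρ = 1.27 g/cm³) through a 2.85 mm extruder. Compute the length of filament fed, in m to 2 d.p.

43.82 m

Extruded volume: 355/1.27 = 279.5276 cm³ (279527.6 mm³).
A = π r² = π × 1.425² = 6.3794 mm².
L = V/A = 279527.6/6.3794 = 43817.22 mm → 43.82 m.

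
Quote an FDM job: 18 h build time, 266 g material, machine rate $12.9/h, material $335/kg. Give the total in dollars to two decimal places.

$321.31

Machine cost = 12.9 × 18 = $232.20.
Feedstock cost = 335 × 266/1000 = $89.11.
Job cost: 232.20 + 89.11 = $321.31.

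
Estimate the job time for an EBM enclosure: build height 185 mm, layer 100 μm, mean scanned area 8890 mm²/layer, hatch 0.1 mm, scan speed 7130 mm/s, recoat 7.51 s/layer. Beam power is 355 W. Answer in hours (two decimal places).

10.27 hours

Number of layers: 185 / 0.1 → 1850 (rounded up).
Hatch length per layer = 8890 / 0.1 = 88900 mm.
Scan time per layer: 88900 / 7130 → 12.4684 s.
Time per layer: 12.4684 + 7.51 → 19.9784 s.
1850 layers × 19.9784 s/layer = 36960.04 s, i.e. 10.27 hours.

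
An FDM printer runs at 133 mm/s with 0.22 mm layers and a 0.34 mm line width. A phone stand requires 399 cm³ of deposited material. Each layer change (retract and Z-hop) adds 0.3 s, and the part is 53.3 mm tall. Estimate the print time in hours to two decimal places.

11.16 hours

Extrusion cross-section = 0.22 × 0.34, so 0.0748 mm².
Total extruded path = 399000/0.0748 = 5334224.6 mm.
Extrusion time = 5334224.6 / 133 = 40107 s.
Layers = ⌈53.3/0.22⌉ = 243.
Z-hop total: 243 × 0.3 → 72.9 s.
Altogether 40107 + 72.9 = 40179.9 s, i.e. 11.16 hours.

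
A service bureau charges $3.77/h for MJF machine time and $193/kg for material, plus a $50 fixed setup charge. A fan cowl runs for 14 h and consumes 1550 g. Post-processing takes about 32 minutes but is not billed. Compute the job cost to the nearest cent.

$401.93

Machine cost = 3.77 × 14 = $52.78.
Feedstock cost = 193 × 1550/1000, so $299.15.
Adding setup: 52.78 + 299.15 + 50 → $401.93.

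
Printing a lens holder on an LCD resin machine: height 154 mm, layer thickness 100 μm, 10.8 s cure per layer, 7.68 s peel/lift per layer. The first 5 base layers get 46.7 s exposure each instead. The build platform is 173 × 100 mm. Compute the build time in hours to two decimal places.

7.96 hours

Layer count = ceil(154 / 0.1) = 1540.
Base layers: 5 × (46.7 + 7.68) → 271.9 s.
Remaining layers = 1535 × (10.8 + 7.68) = 28366.8 s.
Sum: 271.9 + 28366.8 = 28638.7 s → 7.96 hours.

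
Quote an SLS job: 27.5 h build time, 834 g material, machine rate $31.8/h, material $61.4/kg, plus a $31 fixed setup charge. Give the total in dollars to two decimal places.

$956.71

Time charge: 31.8 × 27.5 → $874.50.
Material cost = 61.4 × 834/1000 = $51.2076.
Total = 874.50 + 51.2076 + 31 = 956.7076 ≈ $956.71.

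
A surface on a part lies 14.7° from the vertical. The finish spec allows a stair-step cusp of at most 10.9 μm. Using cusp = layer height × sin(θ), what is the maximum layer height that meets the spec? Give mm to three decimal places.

t = h_c / sin θ = 0.0109 / 0.2538 = 0.043 mm.

0.043 mm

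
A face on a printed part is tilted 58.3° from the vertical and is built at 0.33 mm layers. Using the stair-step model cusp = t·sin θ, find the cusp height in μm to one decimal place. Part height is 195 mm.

280.8 μm

h_c = t·sin θ = 0.33 × 0.8508 = 0.280764 mm (280.8 μm).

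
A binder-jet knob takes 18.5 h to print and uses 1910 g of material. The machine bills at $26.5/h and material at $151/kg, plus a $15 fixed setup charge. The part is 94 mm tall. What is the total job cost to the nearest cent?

$793.66

Machine cost: 26.5 × 18.5 → $490.25.
Feedstock cost = 151 × 1910/1000 = $288.41.
Total = 490.25 + 288.41 + 15 = $793.66.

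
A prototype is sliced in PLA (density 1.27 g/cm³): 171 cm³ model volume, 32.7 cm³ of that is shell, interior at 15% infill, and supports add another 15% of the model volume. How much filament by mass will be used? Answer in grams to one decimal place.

Infill region: 171 − 32.7 → 138.3 cm³.
Deposited infill: 0.15 × 138.3 → 20.745 cm³.
Support: 0.15 × 171 → 25.65 cm³.
Total printed volume = 32.7 + 20.745 + 25.65, so 79.095 cm³.
Mass = 79.095 × 1.27 = 100.45065 g.

100.5 g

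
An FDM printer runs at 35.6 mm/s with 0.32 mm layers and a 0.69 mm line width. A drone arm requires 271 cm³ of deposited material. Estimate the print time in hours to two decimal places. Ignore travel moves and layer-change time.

9.58 hours

Extrusion cross-section: 0.32 × 0.69 → 0.2208 mm².
Path length: 271000 mm³ / 0.2208 mm² → 1227355.1 mm.
Extrusion time: 1227355.1 / 35.6 → 34476.3 s.
In the requested units: 34476.3 s = 9.58 hours.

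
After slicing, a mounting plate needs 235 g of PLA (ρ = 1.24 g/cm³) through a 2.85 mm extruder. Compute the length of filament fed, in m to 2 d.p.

Volume = 235 g / 1.24 g·cm⁻³ = 189.5161 cm³ = 189516.1 mm³.
Filament cross-section = π × (2.85/2)² = 6.3794 mm².
Length = 189516.1 / 6.3794 = 29707.51 mm = 29.71 m.

29.71 m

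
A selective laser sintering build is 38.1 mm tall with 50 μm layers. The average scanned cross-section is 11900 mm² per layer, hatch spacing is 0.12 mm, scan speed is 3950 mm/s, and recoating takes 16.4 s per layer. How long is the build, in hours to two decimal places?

8.79 hours

Layer count = ceil(38.1 / 0.05) = 762.
Scan path per layer = 11900 / 0.12 = 99166.7 mm.
Scan time per layer = 99166.7 / 3950, so 25.1055 s.
Per-layer time = 25.1055 + 16.4 = 41.5055 s.
762 layers × 41.5055 s/layer = 31627.191 s, i.e. 8.79 hours.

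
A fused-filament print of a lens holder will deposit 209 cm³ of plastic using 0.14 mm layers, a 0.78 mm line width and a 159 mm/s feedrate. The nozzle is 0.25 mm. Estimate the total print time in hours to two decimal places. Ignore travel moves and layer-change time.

3.34 hours

Extrusion cross-section: 0.14 × 0.78 → 0.1092 mm².
Toolpath length = 209 cm³ / 0.1092 mm² = 209000 / 0.1092 = 1913919.4 mm.
Time extruding: 1913919.4 / 159 → 12037.2 s.
In the requested units: 12037.2 s = 3.34 hours.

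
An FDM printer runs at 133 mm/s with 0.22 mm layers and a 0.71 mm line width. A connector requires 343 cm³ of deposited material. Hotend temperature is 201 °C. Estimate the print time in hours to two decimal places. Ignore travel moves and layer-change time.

4.59 hours

Bead cross-section = 0.22 × 0.71 = 0.1562 mm².
Total extruded path = 343000/0.1562 = 2195902.7 mm.
Extrusion time = 2195902.7 / 133, so 16510.5 s.
In the requested units: 16510.5 s = 4.59 hours.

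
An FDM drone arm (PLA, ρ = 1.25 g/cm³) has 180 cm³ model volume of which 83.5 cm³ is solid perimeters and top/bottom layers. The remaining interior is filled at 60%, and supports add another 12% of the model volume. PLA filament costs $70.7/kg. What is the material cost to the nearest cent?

Interior volume = 180 − 83.5, so 96.5 cm³.
Infill deposited = 0.60 × 96.5, so 57.9 cm³.
Support = 0.12 × 180 = 21.6 cm³.
Deposited volume = 83.5 + 57.9 + 21.6, so 163 cm³.
Mass = 163 × 1.25, so 203.75 g.
Cost = 203.75 g / 1000 × $70.7/kg = $14.41.

$14.41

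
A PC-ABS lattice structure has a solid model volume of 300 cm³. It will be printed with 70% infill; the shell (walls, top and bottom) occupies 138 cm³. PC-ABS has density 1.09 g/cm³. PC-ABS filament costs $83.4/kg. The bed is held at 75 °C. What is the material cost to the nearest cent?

Interior volume = 300 − 138, so 162 cm³.
Deposited infill: 0.70 × 162 → 113.4 cm³.
Deposited volume = 138 + 113.4 = 251.4 cm³.
Mass = 251.4 × 1.09 = 274.026 g.
Cost = 274.026 g / 1000 × $83.4/kg = $22.85.

$22.85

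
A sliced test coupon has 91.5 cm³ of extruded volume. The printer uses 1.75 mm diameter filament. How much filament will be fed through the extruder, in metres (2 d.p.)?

A = π r² = π × 0.875² = 2.4053 mm².
Length = 91.5 cm³ / 2.4053 mm² = 91500 / 2.4053 = 38040.99 mm = 38.04 m.

38.04 m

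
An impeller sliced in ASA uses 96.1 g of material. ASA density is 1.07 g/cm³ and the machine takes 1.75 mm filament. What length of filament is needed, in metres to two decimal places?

Volume = 96.1 g / 1.07 g·cm⁻³ = 89.8131 cm³ = 89813.1 mm³.
Filament cross-section = π × (1.75/2)² = 2.4053 mm².
Length = 89813.1 / 2.4053 = 37339.67 mm = 37.34 m.

37.34 m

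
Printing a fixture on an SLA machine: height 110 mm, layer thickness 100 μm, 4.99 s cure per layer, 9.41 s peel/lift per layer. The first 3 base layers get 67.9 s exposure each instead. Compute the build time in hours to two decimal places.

Number of layers: 110 / 0.1 → 1100 (rounded up).
Burn-in layers = 3 × (67.9 + 9.41), so 231.93 s.
Normal layers: 1097 × (4.99 + 9.41) → 15796.8 s.
Sum: 231.93 + 15796.8 = 16028.73 s → 4.45 hours.

4.45 hours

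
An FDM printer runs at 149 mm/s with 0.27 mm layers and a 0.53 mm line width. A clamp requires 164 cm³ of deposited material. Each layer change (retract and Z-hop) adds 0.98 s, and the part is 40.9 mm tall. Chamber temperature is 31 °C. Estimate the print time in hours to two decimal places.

2.18 hours

Bead cross-section = 0.27 × 0.53, so 0.1431 mm².
Path length: 164000 mm³ / 0.1431 mm² → 1146051.7 mm.
Print-move time: 1146051.7 / 149 → 7691.6 s.
Number of layers: 40.9 / 0.27 → 152 (rounded up).
Layer-change overhead: 152 × 0.98 → 148.96 s.
Total = 7691.6 + 148.96 = 7840.56 s = 2.18 hours.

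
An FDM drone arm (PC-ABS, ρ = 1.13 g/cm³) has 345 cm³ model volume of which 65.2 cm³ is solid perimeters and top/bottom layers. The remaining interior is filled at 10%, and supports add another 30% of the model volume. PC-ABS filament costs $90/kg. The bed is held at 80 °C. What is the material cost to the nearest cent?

Interior volume: 345 − 65.2 → 279.8 cm³.
Infill deposited = 0.10 × 279.8 = 27.98 cm³.
Support = 0.30 × 345 = 103.5 cm³.
Deposited volume = 65.2 + 27.98 + 103.5 = 196.68 cm³.
Mass = 196.68 × 1.13 = 222.2484 g.
Cost = 222.2484 g / 1000 × $90/kg = $20.00.

$20.00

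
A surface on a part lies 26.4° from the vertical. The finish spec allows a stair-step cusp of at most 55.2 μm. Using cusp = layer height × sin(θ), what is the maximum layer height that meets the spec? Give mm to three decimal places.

0.124 mm

Layer height = cusp / sin(26.4°) = 0.0552 / 0.4446 = 0.124 mm.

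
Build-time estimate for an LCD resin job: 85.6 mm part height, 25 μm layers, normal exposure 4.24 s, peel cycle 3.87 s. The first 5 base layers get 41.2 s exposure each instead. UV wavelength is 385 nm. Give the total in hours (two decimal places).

Layers = ⌈85.6/0.025⌉ = 3424.
Base layers = 5 × (41.2 + 3.87), so 225.35 s.
Normal layers = 3419 × (4.24 + 3.87) = 27728.09 s.
Sum: 225.35 + 27728.09 = 27953.44 s → 7.76 hours.

7.76 hours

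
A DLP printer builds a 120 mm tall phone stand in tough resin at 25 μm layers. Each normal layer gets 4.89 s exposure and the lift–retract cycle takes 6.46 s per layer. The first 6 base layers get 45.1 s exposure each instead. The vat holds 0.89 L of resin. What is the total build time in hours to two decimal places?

Layer count = ceil(120 / 0.025) = 4800.
Bottom layers = 6 × (45.1 + 6.46) = 309.36 s.
Regular layers = 4794 × (4.89 + 6.46), so 54411.9 s.
Sum: 309.36 + 54411.9 = 54721.26 s → 15.20 hours.

15.20 hours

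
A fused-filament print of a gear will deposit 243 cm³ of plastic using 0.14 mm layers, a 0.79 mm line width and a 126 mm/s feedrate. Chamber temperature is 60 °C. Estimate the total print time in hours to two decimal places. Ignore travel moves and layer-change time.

4.84 hours

Bead cross-section = 0.14 × 0.79 = 0.1106 mm².
Path length: 243000 mm³ / 0.1106 mm² → 2197106.7 mm.
Time extruding: 2197106.7 / 126 → 17437.4 s.
That's 17437.4 s → 4.84 hours.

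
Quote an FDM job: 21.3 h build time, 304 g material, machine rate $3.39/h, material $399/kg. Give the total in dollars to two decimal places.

Machine cost: 3.39 × 21.3 → $72.207.
Material charge = 399 × 304/1000 = $121.296.
Total = 72.207 + 121.296 = 193.503 ≈ $193.50.

$193.50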